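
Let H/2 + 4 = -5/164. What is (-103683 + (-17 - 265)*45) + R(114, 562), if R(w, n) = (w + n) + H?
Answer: -9487815/82 ≈ -1.1571e+5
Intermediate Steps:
H = -661/82 (H = -8 + 2*(-5/164) = -8 - 5/82 = -661/82 ≈ -8.0610)
R(w, n) = -661/82 + n + w (R(w, n) = (w + n) - 661/82 = (n + w) - 661/82 = -661/82 + n + w)
(-103683 + (-17 - 265)*45) + R(114, 562) = (-103683 + (-17 - 265)*45) + (-661/82 + 562 + 114) = (-103683 - 282*45) + 54771/82 = (-103683 - 12690) + 54771/82 = -116373 + 54771/82 = -9487815/82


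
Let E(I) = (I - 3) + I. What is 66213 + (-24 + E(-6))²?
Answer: 67734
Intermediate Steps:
E(I) = -3 + 2*I (E(I) = (-3 + I) + I = -3 + 2*I)
66213 + (-24 + E(-6))² = 66213 + (-24 + (-3 + 2*(-6)))² = 66213 + (-24 + (-3 - 12))² = 66213 + (-24 - 15)² = 66213 + (-39)² = 66213 + 1521 = 67734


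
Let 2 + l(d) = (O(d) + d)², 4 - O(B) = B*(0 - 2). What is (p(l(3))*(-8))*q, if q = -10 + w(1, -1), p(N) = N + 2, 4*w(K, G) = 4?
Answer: 12168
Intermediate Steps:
w(K, G) = 1 (w(K, G) = (¼)*4 = 1)
O(B) = 4 + 2*B (O(B) = 4 - B*(0 - 2) = 4 - B*(-2) = 4 - (-2)*B = 4 + 2*B)
l(d) = -2 + (4 + 3*d)² (l(d) = -2 + ((4 + 2*d) + d)² = -2 + (4 + 3*d)²)
p(N) = 2 + N
q = -9 (q = -10 + 1 = -9)
(p(l(3))*(-8))*q = ((2 + (-2 + (4 + 3*3)²))*(-8))*(-9) = ((2 + (-2 + (4 + 9)²))*(-8))*(-9) = ((2 + (-2 + 13²))*(-8))*(-9) = ((2 + (-2 + 169))*(-8))*(-9) = ((2 + 167)*(-8))*(-9) = (169*(-8))*(-9) = -1352*(-9) = 12168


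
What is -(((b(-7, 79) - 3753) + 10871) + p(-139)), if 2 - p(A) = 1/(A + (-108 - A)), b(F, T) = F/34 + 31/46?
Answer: -300683515/42228 ≈ -7120.5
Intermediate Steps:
b(F, T) = 31/46 + F/34 (b(F, T) = F*(1/34) + 31*(1/46) = F/34 + 31/46 = 31/46 + F/34)
p(A) = 217/108 (p(A) = 2 - 1/(A + (-108 - A)) = 2 - 1/(-108) = 2 - 1*(-1/108) = 2 + 1/108 = 217/108)
-(((b(-7, 79) - 3753) + 10871) + p(-139)) = -((((31/46 + (1/34)*(-7)) - 3753) + 10871) + 217/108) = -((((31/46 - 7/34) - 3753) + 10871) + 217/108) = -(((183/391 - 3753) + 10871) + 217/108) = -((-1467240/391 + 10871) + 217/108) = -(2783321/391 + 217/108) = -1*300683515/42228 = -300683515/42228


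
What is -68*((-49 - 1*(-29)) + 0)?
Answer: 1360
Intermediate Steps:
-68*((-49 - 1*(-29)) + 0) = -68*((-49 + 29) + 0) = -68*(-20 + 0) = -68*(-20) = 1360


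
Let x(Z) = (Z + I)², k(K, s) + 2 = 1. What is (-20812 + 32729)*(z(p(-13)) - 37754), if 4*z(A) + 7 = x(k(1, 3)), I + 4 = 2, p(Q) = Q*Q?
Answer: -899816919/2 ≈ -4.4991e+8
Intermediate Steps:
k(K, s) = -1 (k(K, s) = -2 + 1 = -1)
p(Q) = Q²
I = -2 (I = -4 + 2 = -2)
x(Z) = (-2 + Z)² (x(Z) = (Z - 2)² = (-2 + Z)²)
z(A) = ½ (z(A) = -7/4 + (-2 - 1)²/4 = -7/4 + (¼)*(-3)² = -7/4 + (¼)*9 = -7/4 + 9/4 = ½)
(-20812 + 32729)*(z(p(-13)) - 37754) = (-20812 + 32729)*(½ - 37754) = 11917*(-75507/2) = -899816919/2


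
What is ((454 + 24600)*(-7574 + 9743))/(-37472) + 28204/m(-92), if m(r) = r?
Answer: -757041985/430928 ≈ -1756.8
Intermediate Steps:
((454 + 24600)*(-7574 + 9743))/(-37472) + 28204/m(-92) = ((454 + 24600)*(-7574 + 9743))/(-37472) + 28204/(-92) = (25054*2169)*(-1/37472) + 28204*(-1/92) = 54342126*(-1/37472) - 7051/23 = -27171063/18736 - 7051/23 = -757041985/430928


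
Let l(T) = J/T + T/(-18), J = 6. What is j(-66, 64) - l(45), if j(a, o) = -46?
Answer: -1309/30 ≈ -43.633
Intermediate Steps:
l(T) = 6/T - T/18 (l(T) = 6/T + T/(-18) = 6/T + T*(-1/18) = 6/T - T/18)
j(-66, 64) - l(45) = -46 - (6/45 - 1/18*45) = -46 - (6*(1/45) - 5/2) = -46 - (2/15 - 5/2) = -46 - 1*(-71/30) = -46 + 71/30 = -1309/30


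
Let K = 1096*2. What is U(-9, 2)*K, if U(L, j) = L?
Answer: -19728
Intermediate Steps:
K = 2192
U(-9, 2)*K = -9*2192 = -19728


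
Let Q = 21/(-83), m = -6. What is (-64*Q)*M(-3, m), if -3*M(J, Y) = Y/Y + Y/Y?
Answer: -896/83 ≈ -10.795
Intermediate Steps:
M(J, Y) = -⅔ (M(J, Y) = -(Y/Y + Y/Y)/3 = -(1 + 1)/3 = -⅓*2 = -⅔)
Q = -21/83 (Q = 21*(-1/83) = -21/83 ≈ -0.25301)
(-64*Q)*M(-3, m) = -64*(-21/83)*(-⅔) = (1344/83)*(-⅔) = -896/83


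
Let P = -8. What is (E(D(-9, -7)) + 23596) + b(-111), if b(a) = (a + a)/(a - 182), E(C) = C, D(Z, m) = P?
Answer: 6911506/293 ≈ 23589.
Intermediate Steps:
D(Z, m) = -8
b(a) = 2*a/(-182 + a) (b(a) = (2*a)/(-182 + a) = 2*a/(-182 + a))
(E(D(-9, -7)) + 23596) + b(-111) = (-8 + 23596) + 2*(-111)/(-182 - 111) = 23588 + 2*(-111)/(-293) = 23588 + 2*(-111)*(-1/293) = 23588 + 222/293 = 6911506/293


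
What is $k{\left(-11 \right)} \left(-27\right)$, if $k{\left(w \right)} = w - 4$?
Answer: $405$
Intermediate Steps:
$k{\left(w \right)} = -4 + w$
$k{\left(-11 \right)} \left(-27\right) = \left(-4 - 11\right) \left(-27\right) = \left(-15\right) \left(-27\right) = 405$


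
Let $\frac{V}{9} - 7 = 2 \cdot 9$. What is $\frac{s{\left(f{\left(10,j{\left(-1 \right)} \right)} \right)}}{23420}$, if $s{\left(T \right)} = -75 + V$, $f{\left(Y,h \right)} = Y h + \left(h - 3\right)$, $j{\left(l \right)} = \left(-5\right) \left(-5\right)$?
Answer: $\frac{15}{2342} \approx 0.0064048$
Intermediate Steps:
$j{\left(l \right)} = 25$
$V = 225$ ($V = 63 + 9 \cdot 2 \cdot 9 = 63 + 9 \cdot 18 = 63 + 162 = 225$)
$f{\left(Y,h \right)} = -3 + h + Y h$ ($f{\left(Y,h \right)} = Y h + \left(-3 + h\right) = -3 + h + Y h$)
$s{\left(T \right)} = 150$ ($s{\left(T \right)} = -75 + 225 = 150$)
$\frac{s{\left(f{\left(10,j{\left(-1 \right)} \right)} \right)}}{23420} = \frac{150}{23420} = 150 \cdot \frac{1}{23420} = \frac{15}{2342}$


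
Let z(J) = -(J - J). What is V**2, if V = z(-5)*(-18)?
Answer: 0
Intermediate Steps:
z(J) = 0 (z(J) = -1*0 = 0)
V = 0 (V = 0*(-18) = 0)
V**2 = 0**2 = 0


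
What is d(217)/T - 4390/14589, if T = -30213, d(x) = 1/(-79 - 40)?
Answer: -1753728749/5828057487 ≈ -0.30091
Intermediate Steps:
d(x) = -1/119 (d(x) = 1/(-119) = -1/119)
d(217)/T - 4390/14589 = -1/119/(-30213) - 4390/14589 = -1/119*(-1/30213) - 4390*1/14589 = 1/3595347 - 4390/14589 = -1753728749/5828057487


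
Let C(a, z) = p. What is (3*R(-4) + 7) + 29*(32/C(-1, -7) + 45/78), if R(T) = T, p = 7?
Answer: 26263/182 ≈ 144.30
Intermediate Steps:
C(a, z) = 7
(3*R(-4) + 7) + 29*(32/C(-1, -7) + 45/78) = (3*(-4) + 7) + 29*(32/7 + 45/78) = (-12 + 7) + 29*(32*(1/7) + 45*(1/78)) = -5 + 29*(32/7 + 15/26) = -5 + 29*(937/182) = -5 + 27173/182 = 26263/182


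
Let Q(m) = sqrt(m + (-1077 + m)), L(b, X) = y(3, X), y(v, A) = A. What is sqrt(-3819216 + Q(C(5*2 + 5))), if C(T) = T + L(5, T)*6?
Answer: sqrt(-3819216 + 17*I*sqrt(3)) ≈ 0.008 + 1954.3*I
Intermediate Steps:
L(b, X) = X
C(T) = 7*T (C(T) = T + T*6 = T + 6*T = 7*T)
Q(m) = sqrt(-1077 + 2*m)
sqrt(-3819216 + Q(C(5*2 + 5))) = sqrt(-3819216 + sqrt(-1077 + 2*(7*(5*2 + 5)))) = sqrt(-3819216 + sqrt(-1077 + 2*(7*(10 + 5)))) = sqrt(-3819216 + sqrt(-1077 + 2*(7*15))) = sqrt(-3819216 + sqrt(-1077 + 2*105)) = sqrt(-3819216 + sqrt(-1077 + 210)) = sqrt(-3819216 + sqrt(-867)) = sqrt(-3819216 + 17*I*sqrt(3))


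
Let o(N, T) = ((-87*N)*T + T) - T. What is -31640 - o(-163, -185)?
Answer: 2591845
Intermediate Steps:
o(N, T) = -87*N*T (o(N, T) = (-87*N*T + T) - T = (T - 87*N*T) - T = -87*N*T)
-31640 - o(-163, -185) = -31640 - (-87)*(-163)*(-185) = -31640 - 1*(-2623485) = -31640 + 2623485 = 2591845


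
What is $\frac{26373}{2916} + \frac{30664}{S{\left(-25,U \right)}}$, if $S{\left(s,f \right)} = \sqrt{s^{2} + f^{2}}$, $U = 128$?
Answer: $\frac{8791}{972} + \frac{30664 \sqrt{17009}}{17009} \approx 244.16$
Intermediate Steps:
$S{\left(s,f \right)} = \sqrt{f^{2} + s^{2}}$
$\frac{26373}{2916} + \frac{30664}{S{\left(-25,U \right)}} = \frac{26373}{2916} + \frac{30664}{\sqrt{128^{2} + \left(-25\right)^{2}}} = 26373 \cdot \frac{1}{2916} + \frac{30664}{\sqrt{16384 + 625}} = \frac{8791}{972} + \frac{30664}{\sqrt{17009}} = \frac{8791}{972} + 30664 \frac{\sqrt{17009}}{17009} = \frac{8791}{972} + \frac{30664 \sqrt{17009}}{17009}$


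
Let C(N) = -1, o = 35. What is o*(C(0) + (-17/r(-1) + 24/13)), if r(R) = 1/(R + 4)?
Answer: -22820/13 ≈ -1755.4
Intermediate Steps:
r(R) = 1/(4 + R)
o*(C(0) + (-17/r(-1) + 24/13)) = 35*(-1 + (-17/(1/(4 - 1)) + 24/13)) = 35*(-1 + (-17/(1/3) + 24*(1/13))) = 35*(-1 + (-17/⅓ + 24/13)) = 35*(-1 + (-17*3 + 24/13)) = 35*(-1 + (-51 + 24/13)) = 35*(-1 - 639/13) = 35*(-652/13) = -22820/13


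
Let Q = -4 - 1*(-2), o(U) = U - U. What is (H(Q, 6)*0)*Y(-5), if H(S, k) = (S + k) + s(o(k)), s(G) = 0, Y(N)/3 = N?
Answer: 0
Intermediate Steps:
Y(N) = 3*N
o(U) = 0
Q = -2 (Q = -4 + 2 = -2)
H(S, k) = S + k (H(S, k) = (S + k) + 0 = S + k)
(H(Q, 6)*0)*Y(-5) = ((-2 + 6)*0)*(3*(-5)) = (4*0)*(-15) = 0*(-15) = 0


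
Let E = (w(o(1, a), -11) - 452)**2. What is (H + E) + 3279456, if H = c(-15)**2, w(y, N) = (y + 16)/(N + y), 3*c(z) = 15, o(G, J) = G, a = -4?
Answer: 348532469/100 ≈ 3.4853e+6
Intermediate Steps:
c(z) = 5 (c(z) = (1/3)*15 = 5)
w(y, N) = (16 + y)/(N + y)
H = 25 (H = 5**2 = 25)
E = 20584369/100 (E = ((16 + 1)/(-11 + 1) - 452)**2 = (17/(-10) - 452)**2 = (-1/10*17 - 452)**2 = (-17/10 - 452)**2 = (-4537/10)**2 = 20584369/100 ≈ 2.0584e+5)
(H + E) + 3279456 = (25 + 20584369/100) + 3279456 = 20586869/100 + 3279456 = 348532469/100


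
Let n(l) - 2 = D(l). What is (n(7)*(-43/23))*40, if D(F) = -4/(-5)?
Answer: -4816/23 ≈ -209.39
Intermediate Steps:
D(F) = ⅘ (D(F) = -4*(-⅕) = ⅘)
n(l) = 14/5 (n(l) = 2 + ⅘ = 14/5)
(n(7)*(-43/23))*40 = (14*(-43/23)/5)*40 = (14*(-43*1/23)/5)*40 = ((14/5)*(-43/23))*40 = -602/115*40 = -4816/23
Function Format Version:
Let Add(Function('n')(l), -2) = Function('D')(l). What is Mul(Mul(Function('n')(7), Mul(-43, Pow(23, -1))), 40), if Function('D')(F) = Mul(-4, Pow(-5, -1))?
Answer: Rational(-4816, 23) ≈ -209.39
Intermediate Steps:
Function('D')(F) = Rational(4, 5) (Function('D')(F) = Mul(-4, Rational(-1, 5)) = Rational(4, 5))
Function('n')(l) = Rational(14, 5) (Function('n')(l) = Add(2, Rational(4, 5)) = Rational(14, 5))
Mul(Mul(Function('n')(7), Mul(-43, Pow(23, -1))), 40) = Mul(Mul(Rational(14, 5), Mul(-43, Pow(23, -1))), 40) = Mul(Mul(Rational(14, 5), Mul(-43, Rational(1, 23))), 40) = Mul(Mul(Rational(14, 5), Rational(-43, 23)), 40) = Mul(Rational(-602, 115), 40) = Rational(-4816, 23)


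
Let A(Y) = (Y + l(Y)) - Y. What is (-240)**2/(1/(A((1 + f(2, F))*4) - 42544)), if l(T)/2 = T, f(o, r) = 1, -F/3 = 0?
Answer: -2449612800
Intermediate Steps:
F = 0 (F = -3*0 = 0)
l(T) = 2*T
A(Y) = 2*Y (A(Y) = (Y + 2*Y) - Y = 3*Y - Y = 2*Y)
(-240)**2/(1/(A((1 + f(2, F))*4) - 42544)) = (-240)**2/(1/(2*((1 + 1)*4) - 42544)) = 57600/(1/(2*(2*4) - 42544)) = 57600/(1/(2*8 - 42544)) = 57600/(1/(16 - 42544)) = 57600/(1/(-42528)) = 57600/(-1/42528) = 57600*(-42528) = -2449612800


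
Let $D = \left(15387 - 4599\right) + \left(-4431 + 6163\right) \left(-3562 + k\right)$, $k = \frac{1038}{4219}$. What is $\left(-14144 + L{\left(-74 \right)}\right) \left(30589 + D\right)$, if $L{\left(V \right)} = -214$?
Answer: $\frac{371186802448686}{4219} \approx 8.798 \cdot 10^{10}$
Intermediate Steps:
$k = \frac{1038}{4219}$ ($k = 1038 \cdot \frac{1}{4219} = \frac{1038}{4219} \approx 0.24603$)
$D = - \frac{25981318708}{4219}$ ($D = \left(15387 - 4599\right) + \left(-4431 + 6163\right) \left(-3562 + \frac{1038}{4219}\right) = 10788 + 1732 \left(- \frac{15027040}{4219}\right) = 10788 - \frac{26026833280}{4219} = - \frac{25981318708}{4219} \approx -6.1582 \cdot 10^{6}$)
$\left(-14144 + L{\left(-74 \right)}\right) \left(30589 + D\right) = \left(-14144 - 214\right) \left(30589 - \frac{25981318708}{4219}\right) = \left(-14358\right) \left(- \frac{25852263717}{4219}\right) = \frac{371186802448686}{4219}$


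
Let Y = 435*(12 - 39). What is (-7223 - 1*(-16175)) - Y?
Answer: 20697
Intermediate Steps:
Y = -11745 (Y = 435*(-27) = -11745)
(-7223 - 1*(-16175)) - Y = (-7223 - 1*(-16175)) - 1*(-11745) = (-7223 + 16175) + 11745 = 8952 + 11745 = 20697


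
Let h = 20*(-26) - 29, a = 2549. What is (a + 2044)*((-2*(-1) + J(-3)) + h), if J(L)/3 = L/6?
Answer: -5038521/2 ≈ -2.5193e+6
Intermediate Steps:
h = -549 (h = -520 - 29 = -549)
J(L) = L/2 (J(L) = 3*(L/6) = L/2)
(a + 2044)*((-2*(-1) + J(-3)) + h) = (2549 + 2044)*((-2*(-1) + (½)*(-3)) - 549) = 4593*((2 - 3/2) - 549) = 4593*(½ - 549) = 4593*(-1097/2) = -5038521/2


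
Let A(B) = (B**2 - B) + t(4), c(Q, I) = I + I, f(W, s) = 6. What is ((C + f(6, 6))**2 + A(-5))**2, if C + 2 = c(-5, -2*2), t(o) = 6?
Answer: 2704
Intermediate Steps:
c(Q, I) = 2*I
A(B) = 6 + B**2 - B (A(B) = (B**2 - B) + 6 = 6 + B**2 - B)
C = -10 (C = -2 + 2*(-2*2) = -2 + 2*(-4) = -2 - 8 = -10)
((C + f(6, 6))**2 + A(-5))**2 = ((-10 + 6)**2 + (6 + (-5)**2 - 1*(-5)))**2 = ((-4)**2 + (6 + 25 + 5))**2 = (16 + 36)**2 = 52**2 = 2704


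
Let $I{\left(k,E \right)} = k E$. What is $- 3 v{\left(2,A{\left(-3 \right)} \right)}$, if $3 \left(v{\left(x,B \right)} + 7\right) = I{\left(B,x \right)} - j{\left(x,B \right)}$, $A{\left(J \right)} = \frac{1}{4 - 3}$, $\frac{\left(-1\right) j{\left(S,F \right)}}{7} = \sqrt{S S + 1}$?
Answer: $19 - 7 \sqrt{5} \approx 3.3475$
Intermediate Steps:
$j{\left(S,F \right)} = - 7 \sqrt{1 + S^{2}}$ ($j{\left(S,F \right)} = - 7 \sqrt{S S + 1} = - 7 \sqrt{S^{2} + 1} = - 7 \sqrt{1 + S^{2}}$)
$A{\left(J \right)} = 1$ ($A{\left(J \right)} = 1^{-1} = 1$)
$I{\left(k,E \right)} = E k$
$v{\left(x,B \right)} = -7 + \frac{7 \sqrt{1 + x^{2}}}{3} + \frac{B x}{3}$ ($v{\left(x,B \right)} = -7 + \frac{x B - - 7 \sqrt{1 + x^{2}}}{3} = -7 + \frac{B x + 7 \sqrt{1 + x^{2}}}{3} = -7 + \frac{7 \sqrt{1 + x^{2}} + B x}{3} = -7 + \left(\frac{7 \sqrt{1 + x^{2}}}{3} + \frac{B x}{3}\right) = -7 + \frac{7 \sqrt{1 + x^{2}}}{3} + \frac{B x}{3}$)
$- 3 v{\left(2,A{\left(-3 \right)} \right)} = - 3 \left(-7 + \frac{7 \sqrt{1 + 2^{2}}}{3} + \frac{1}{3} \cdot 1 \cdot 2\right) = - 3 \left(-7 + \frac{7 \sqrt{1 + 4}}{3} + \frac{2}{3}\right) = - 3 \left(-7 + \frac{7 \sqrt{5}}{3} + \frac{2}{3}\right) = - 3 \left(- \frac{19}{3} + \frac{7 \sqrt{5}}{3}\right) = 19 - 7 \sqrt{5}$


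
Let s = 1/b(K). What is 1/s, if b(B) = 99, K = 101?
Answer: 99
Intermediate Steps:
s = 1/99 ≈ 0.010101
1/s = 1/(1/99) = 99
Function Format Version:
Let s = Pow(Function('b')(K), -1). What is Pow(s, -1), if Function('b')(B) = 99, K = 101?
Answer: 99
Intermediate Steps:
s = Rational(1, 99) (s = Pow(99, -1) = Rational(1, 99) ≈ 0.010101)
Pow(s, -1) = Pow(Rational(1, 99), -1) = 99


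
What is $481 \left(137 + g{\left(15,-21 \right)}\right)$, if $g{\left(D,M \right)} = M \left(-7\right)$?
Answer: $136604$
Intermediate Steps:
$g{\left(D,M \right)} = - 7 M$
$481 \left(137 + g{\left(15,-21 \right)}\right) = 481 \left(137 - -147\right) = 481 \left(137 + 147\right) = 481 \cdot 284 = 136604$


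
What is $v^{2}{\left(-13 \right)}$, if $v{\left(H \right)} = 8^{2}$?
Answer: $4096$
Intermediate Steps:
$v{\left(H \right)} = 64$
$v^{2}{\left(-13 \right)} = 64^{2} = 4096$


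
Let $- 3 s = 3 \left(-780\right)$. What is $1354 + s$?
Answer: $2134$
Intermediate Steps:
$s = 780$ ($s = - \frac{3 \left(-780\right)}{3} = \left(- \frac{1}{3}\right) \left(-2340\right) = 780$)
$1354 + s = 1354 + 780 = 2134$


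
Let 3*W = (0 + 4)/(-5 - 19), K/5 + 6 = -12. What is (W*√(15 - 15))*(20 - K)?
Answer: 0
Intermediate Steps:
K = -90 (K = -30 + 5*(-12) = -30 - 60 = -90)
W = -1/18 (W = ((0 + 4)/(-5 - 19))/3 = (4/(-24))/3 = (4*(-1/24))/3 = (⅓)*(-⅙) = -1/18 ≈ -0.055556)
(W*√(15 - 15))*(20 - K) = (-√(15 - 15)/18)*(20 - 1*(-90)) = (-√0/18)*(20 + 90) = -1/18*0*110 = 0*110 = 0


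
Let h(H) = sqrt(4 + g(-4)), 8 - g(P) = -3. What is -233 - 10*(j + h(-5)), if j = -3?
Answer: -203 - 10*sqrt(15) ≈ -241.73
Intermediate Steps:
g(P) = 11 (g(P) = 8 - 1*(-3) = 8 + 3 = 11)
h(H) = sqrt(15) (h(H) = sqrt(4 + 11) = sqrt(15))
-233 - 10*(j + h(-5)) = -233 - 10*(-3 + sqrt(15)) = -233 + (30 - 10*sqrt(15)) = -203 - 10*sqrt(15)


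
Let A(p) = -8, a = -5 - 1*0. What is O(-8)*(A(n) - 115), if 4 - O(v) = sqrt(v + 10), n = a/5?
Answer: -492 + 123*sqrt(2) ≈ -318.05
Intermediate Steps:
a = -5 (a = -5 + 0 = -5)
n = -1 (n = -5/5 = -5*1/5 = -1)
O(v) = 4 - sqrt(10 + v) (O(v) = 4 - sqrt(v + 10) = 4 - sqrt(10 + v))
O(-8)*(A(n) - 115) = (4 - sqrt(10 - 8))*(-8 - 115) = (4 - sqrt(2))*(-123) = -492 + 123*sqrt(2)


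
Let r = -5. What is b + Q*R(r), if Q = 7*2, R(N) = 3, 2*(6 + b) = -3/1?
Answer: 69/2 ≈ 34.500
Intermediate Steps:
b = -15/2 (b = -6 + (-3/1)/2 = -6 + (-3*1)/2 = -6 + (½)*(-3) = -6 - 3/2 = -15/2 ≈ -7.5000)
Q = 14
b + Q*R(r) = -15/2 + 14*3 = -15/2 + 42 = 69/2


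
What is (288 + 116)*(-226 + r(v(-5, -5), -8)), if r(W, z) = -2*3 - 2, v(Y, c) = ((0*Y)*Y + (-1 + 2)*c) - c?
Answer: -94536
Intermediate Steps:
v(Y, c) = 0 (v(Y, c) = (0*Y + 1*c) - c = (0 + c) - c = c - c = 0)
r(W, z) = -8 (r(W, z) = -6 - 2 = -8)
(288 + 116)*(-226 + r(v(-5, -5), -8)) = (288 + 116)*(-226 - 8) = 404*(-234) = -94536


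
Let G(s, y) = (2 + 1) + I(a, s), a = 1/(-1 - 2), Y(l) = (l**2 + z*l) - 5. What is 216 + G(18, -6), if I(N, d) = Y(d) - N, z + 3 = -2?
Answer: 1345/3 ≈ 448.33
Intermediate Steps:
z = -5 (z = -3 - 2 = -5)
Y(l) = -5 + l**2 - 5*l (Y(l) = (l**2 - 5*l) - 5 = -5 + l**2 - 5*l)
a = -1/3 (a = 1/(-3) = -1/3 ≈ -0.33333)
I(N, d) = -5 + d**2 - N - 5*d (I(N, d) = (-5 + d**2 - 5*d) - N = -5 + d**2 - N - 5*d)
G(s, y) = -5/3 + s**2 - 5*s (G(s, y) = (2 + 1) + (-5 + s**2 - 1*(-1/3) - 5*s) = 3 + (-5 + s**2 + 1/3 - 5*s) = 3 + (-14/3 + s**2 - 5*s) = -5/3 + s**2 - 5*s)
216 + G(18, -6) = 216 + (-5/3 + 18**2 - 5*18) = 216 + (-5/3 + 324 - 90) = 216 + 697/3 = 1345/3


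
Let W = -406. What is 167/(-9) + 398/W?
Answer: -35692/1827 ≈ -19.536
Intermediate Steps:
167/(-9) + 398/W = 167/(-9) + 398/(-406) = 167*(-⅑) + 398*(-1/406) = -167/9 - 199/203 = -35692/1827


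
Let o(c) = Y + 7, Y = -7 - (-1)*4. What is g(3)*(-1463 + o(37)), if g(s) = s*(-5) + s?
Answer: 17508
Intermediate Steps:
Y = -3 (Y = -7 - 1*(-4) = -7 + 4 = -3)
o(c) = 4 (o(c) = -3 + 7 = 4)
g(s) = -4*s (g(s) = -5*s + s = -4*s)
g(3)*(-1463 + o(37)) = (-4*3)*(-1463 + 4) = -12*(-1459) = 17508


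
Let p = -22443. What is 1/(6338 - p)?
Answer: 1/28781 ≈ 3.4745e-5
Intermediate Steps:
1/(6338 - p) = 1/(6338 - 1*(-22443)) = 1/(6338 + 22443) = 1/28781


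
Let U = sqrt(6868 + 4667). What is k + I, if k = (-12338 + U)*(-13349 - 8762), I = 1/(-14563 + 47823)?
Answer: 9073511528681/33260 - 22111*sqrt(11535) ≈ 2.7043e+8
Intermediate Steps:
U = sqrt(11535) ≈ 107.40
I = 1/33260 ≈ 3.0066e-5
k = 272805518 - 22111*sqrt(11535) (k = (-12338 + sqrt(11535))*(-13349 - 8762) = (-12338 + sqrt(11535))*(-22111) = 272805518 - 22111*sqrt(11535) ≈ 2.7043e+8)
k + I = (272805518 - 22111*sqrt(11535)) + 1/33260 = 9073511528681/33260 - 22111*sqrt(11535)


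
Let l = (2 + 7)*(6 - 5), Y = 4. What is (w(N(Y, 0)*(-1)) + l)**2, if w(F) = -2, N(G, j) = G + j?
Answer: 49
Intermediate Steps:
l = 9 (l = 9*1 = 9)
(w(N(Y, 0)*(-1)) + l)**2 = (-2 + 9)**2 = 7**2 = 49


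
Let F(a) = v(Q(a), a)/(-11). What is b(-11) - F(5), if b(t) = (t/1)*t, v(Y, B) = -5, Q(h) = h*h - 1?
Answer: 1326/11 ≈ 120.55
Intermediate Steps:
Q(h) = -1 + h² (Q(h) = h² - 1 = -1 + h²)
b(t) = t² (b(t) = (t*1)*t = t*t = t²)
F(a) = 5/11 (F(a) = -5/(-11) = -5*(-1/11) = 5/11)
b(-11) - F(5) = (-11)² - 1*5/11 = 121 - 5/11 = 1326/11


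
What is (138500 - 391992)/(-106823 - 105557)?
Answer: 63373/53095 ≈ 1.1936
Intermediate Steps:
(138500 - 391992)/(-106823 - 105557) = -253492/(-212380) = -253492*(-1/212380) = 63373/53095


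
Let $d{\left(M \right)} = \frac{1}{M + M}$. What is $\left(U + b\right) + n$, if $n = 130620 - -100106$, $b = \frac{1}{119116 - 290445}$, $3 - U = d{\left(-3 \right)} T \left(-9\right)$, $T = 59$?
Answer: $\frac{79030812447}{342658} \approx 2.3064 \cdot 10^{5}$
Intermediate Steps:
$d{\left(M \right)} = \frac{1}{2 M}$
$U = - \frac{171}{2}$ ($U = 3 - \frac{1}{2 \left(-3\right)} 59 \left(-9\right) = 3 - \frac{1}{2} \left(- \frac{1}{3}\right) 59 \left(-9\right) = 3 - \left(- \frac{1}{6}\right) 59 \left(-9\right) = 3 - \left(- \frac{59}{6}\right) \left(-9\right) = 3 - \frac{177}{2} = - \frac{171}{2} \approx -85.5$)
$b = - \frac{1}{171329}$ ($b = \frac{1}{-171329} = - \frac{1}{171329} \approx -5.8367 \cdot 10^{-6}$)
$n = 230726$ ($n = 130620 + 100106 = 230726$)
$\left(U + b\right) + n = \left(- \frac{171}{2} - \frac{1}{171329}\right) + 230726 = - \frac{29297261}{342658} + 230726 = \frac{79030812447}{342658}$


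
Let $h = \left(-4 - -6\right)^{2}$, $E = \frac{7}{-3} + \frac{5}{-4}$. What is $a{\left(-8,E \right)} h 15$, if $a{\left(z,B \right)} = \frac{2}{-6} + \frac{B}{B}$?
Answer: $40$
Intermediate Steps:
$E = - \frac{43}{12}$ ($E = 7 \left(- \frac{1}{3}\right) + 5 \left(- \frac{1}{4}\right) = - \frac{7}{3} - \frac{5}{4} = - \frac{43}{12} \approx -3.5833$)
$a{\left(z,B \right)} = \frac{2}{3}$ ($a{\left(z,B \right)} = 2 \left(- \frac{1}{6}\right) + 1 = - \frac{1}{3} + 1 = \frac{2}{3}$)
$h = 4$ ($h = \left(-4 + 6\right)^{2} = 2^{2} = 4$)
$a{\left(-8,E \right)} h 15 = \frac{2}{3} \cdot 4 \cdot 15 = \frac{8}{3} \cdot 15 = 40$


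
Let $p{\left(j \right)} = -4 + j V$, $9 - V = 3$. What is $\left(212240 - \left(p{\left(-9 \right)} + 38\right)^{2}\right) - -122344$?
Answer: $334184$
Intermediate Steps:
$V = 6$ ($V = 9 - 3 = 6$)
$p{\left(j \right)} = -4 + 6 j$ ($p{\left(j \right)} = -4 + j 6 = -4 + 6 j$)
$\left(212240 - \left(p{\left(-9 \right)} + 38\right)^{2}\right) - -122344 = \left(212240 - \left(\left(-4 + 6 \left(-9\right)\right) + 38\right)^{2}\right) - -122344 = \left(212240 - \left(\left(-4 - 54\right) + 38\right)^{2}\right) + 122344 = \left(212240 - \left(-58 + 38\right)^{2}\right) + 122344 = \left(212240 - \left(-20\right)^{2}\right) + 122344 = \left(212240 - 400\right) + 122344 = 211840 + 122344 = 334184$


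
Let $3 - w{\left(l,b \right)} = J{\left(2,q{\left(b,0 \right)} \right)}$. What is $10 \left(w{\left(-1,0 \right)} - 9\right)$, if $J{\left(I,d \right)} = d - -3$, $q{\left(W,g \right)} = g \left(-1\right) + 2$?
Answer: $-110$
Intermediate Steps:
$q{\left(W,g \right)} = 2 - g$ ($q{\left(W,g \right)} = - g + 2 = 2 - g$)
$J{\left(I,d \right)} = 3 + d$ ($J{\left(I,d \right)} = d + 3 = 3 + d$)
$w{\left(l,b \right)} = -2$ ($w{\left(l,b \right)} = 3 - \left(3 + \left(2 - 0\right)\right) = 3 - \left(3 + \left(2 + 0\right)\right) = 3 - \left(3 + 2\right) = 3 - 5 = -2$)
$10 \left(w{\left(-1,0 \right)} - 9\right) = 10 \left(-2 - 9\right) = 10 \left(-11\right) = -110$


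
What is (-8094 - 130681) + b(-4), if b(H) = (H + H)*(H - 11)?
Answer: -138655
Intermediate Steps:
b(H) = 2*H*(-11 + H) (b(H) = (2*H)*(-11 + H) = 2*H*(-11 + H))
(-8094 - 130681) + b(-4) = (-8094 - 130681) + 2*(-4)*(-11 - 4) = -138775 + 2*(-4)*(-15) = -138775 + 120 = -138655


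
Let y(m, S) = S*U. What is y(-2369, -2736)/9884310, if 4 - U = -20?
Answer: -10944/1647385 ≈ -0.0066433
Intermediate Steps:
U = 24 (U = 4 - 1*(-20) = 4 + 20 = 24)
y(m, S) = 24*S (y(m, S) = S*24 = 24*S)
y(-2369, -2736)/9884310 = (24*(-2736))/9884310 = -65664*1/9884310 = -10944/1647385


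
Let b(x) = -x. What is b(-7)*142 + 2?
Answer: 996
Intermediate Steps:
b(-7)*142 + 2 = -1*(-7)*142 + 2 = 7*142 + 2 = 994 + 2 = 996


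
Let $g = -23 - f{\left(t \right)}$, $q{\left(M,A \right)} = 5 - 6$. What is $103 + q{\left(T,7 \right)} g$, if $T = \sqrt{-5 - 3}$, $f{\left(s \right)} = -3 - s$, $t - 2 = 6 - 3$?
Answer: $118$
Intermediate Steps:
$t = 5$ ($t = 2 + \left(6 - 3\right) = 2 + 3 = 5$)
$T = 2 i \sqrt{2}$ ($T = \sqrt{-8} = 2 i \sqrt{2} \approx 2.8284 i$)
$q{\left(M,A \right)} = -1$ ($q{\left(M,A \right)} = 5 - 6 = -1$)
$g = -15$ ($g = -23 - \left(-3 - 5\right) = -23 - -8 = -23 + 8 = -15$)
$103 + q{\left(T,7 \right)} g = 103 - -15 = 103 + 15 = 118$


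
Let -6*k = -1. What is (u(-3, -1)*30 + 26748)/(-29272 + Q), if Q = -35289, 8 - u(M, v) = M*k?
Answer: -27003/64561 ≈ -0.41826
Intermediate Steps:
k = ⅙ (k = -⅙*(-1) = ⅙ ≈ 0.16667)
u(M, v) = 8 - M/6
(u(-3, -1)*30 + 26748)/(-29272 + Q) = ((8 - ⅙*(-3))*30 + 26748)/(-29272 - 35289) = ((8 + ½)*30 + 26748)/(-64561) = ((17/2)*30 + 26748)*(-1/64561) = (255 + 26748)*(-1/64561) = 27003*(-1/64561) = -27003/64561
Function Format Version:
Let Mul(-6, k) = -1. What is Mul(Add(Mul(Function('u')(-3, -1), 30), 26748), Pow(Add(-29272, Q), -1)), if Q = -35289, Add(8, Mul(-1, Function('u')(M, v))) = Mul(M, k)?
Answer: Rational(-27003, 64561) ≈ -0.41826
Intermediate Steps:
k = Rational(1, 6) (k = Mul(Rational(-1, 6), -1) = Rational(1, 6) ≈ 0.16667)
Function('u')(M, v) = Add(8, Mul(Rational(-1, 6), M)) (Function('u')(M, v) = Add(8, Mul(-1, Mul(M, Rational(1, 6)))) = Add(8, Mul(-1, Mul(Rational(1, 6), M))) = Add(8, Mul(Rational(-1, 6), M)))
Mul(Add(Mul(Function('u')(-3, -1), 30), 26748), Pow(Add(-29272, Q), -1)) = Mul(Add(Mul(Add(8, Mul(Rational(-1, 6), -3)), 30), 26748), Pow(Add(-29272, -35289), -1)) = Mul(Add(Mul(Add(8, Rational(1, 2)), 30), 26748), Pow(-64561, -1)) = Mul(Add(Mul(Rational(17, 2), 30), 26748), Rational(-1, 64561)) = Mul(Add(255, 26748), Rational(-1, 64561)) = Mul(27003, Rational(-1, 64561)) = Rational(-27003, 64561)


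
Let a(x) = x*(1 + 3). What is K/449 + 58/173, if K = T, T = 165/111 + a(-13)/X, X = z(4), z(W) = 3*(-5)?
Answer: 14928887/43110735 ≈ 0.34629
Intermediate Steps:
z(W) = -15
X = -15
a(x) = 4*x (a(x) = x*4 = 4*x)
T = 2749/555 (T = 165/111 + (4*(-13))/(-15) = 165*(1/111) - 52*(-1/15) = 55/37 + 52/15 = 2749/555 ≈ 4.9532)
K = 2749/555 ≈ 4.9532
K/449 + 58/173 = (2749/555)/449 + 58/173 = (2749/555)*(1/449) + 58*(1/173) = 2749/249195 + 58/173 = 14928887/43110735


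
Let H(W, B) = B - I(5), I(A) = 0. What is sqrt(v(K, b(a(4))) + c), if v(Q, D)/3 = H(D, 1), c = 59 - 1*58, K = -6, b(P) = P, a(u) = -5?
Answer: 2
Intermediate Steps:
c = 1 (c = 59 - 58 = 1)
H(W, B) = B (H(W, B) = B - 1*0 = B + 0 = B)
v(Q, D) = 3 (v(Q, D) = 3*1 = 3)
sqrt(v(K, b(a(4))) + c) = sqrt(3 + 1) = sqrt(4) = 2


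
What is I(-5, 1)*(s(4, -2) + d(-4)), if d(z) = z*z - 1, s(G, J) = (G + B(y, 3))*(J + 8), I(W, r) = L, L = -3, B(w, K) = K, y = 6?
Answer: -171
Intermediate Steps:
I(W, r) = -3
s(G, J) = (3 + G)*(8 + J) (s(G, J) = (G + 3)*(J + 8) = (3 + G)*(8 + J))
d(z) = -1 + z² (d(z) = z² - 1 = -1 + z²)
I(-5, 1)*(s(4, -2) + d(-4)) = -3*((24 + 3*(-2) + 8*4 + 4*(-2)) + (-1 + (-4)²)) = -3*((24 - 6 + 32 - 8) + (-1 + 16)) = -3*(42 + 15) = -3*57 = -171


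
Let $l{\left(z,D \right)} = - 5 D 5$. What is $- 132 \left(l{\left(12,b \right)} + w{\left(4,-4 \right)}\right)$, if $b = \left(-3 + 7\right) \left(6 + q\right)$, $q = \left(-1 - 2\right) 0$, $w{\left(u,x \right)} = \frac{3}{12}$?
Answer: $79167$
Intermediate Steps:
$w{\left(u,x \right)} = \frac{1}{4}$ ($w{\left(u,x \right)} = 3 \cdot \frac{1}{12} = \frac{1}{4}$)
$q = 0$ ($q = \left(-3\right) 0 = 0$)
$b = 24$ ($b = \left(-3 + 7\right) \left(6 + 0\right) = 4 \cdot 6 = 24$)
$l{\left(z,D \right)} = - 25 D$
$- 132 \left(l{\left(12,b \right)} + w{\left(4,-4 \right)}\right) = - 132 \left(\left(-25\right) 24 + \frac{1}{4}\right) = - 132 \left(-600 + \frac{1}{4}\right) = \left(-132\right) \left(- \frac{2399}{4}\right) = 79167$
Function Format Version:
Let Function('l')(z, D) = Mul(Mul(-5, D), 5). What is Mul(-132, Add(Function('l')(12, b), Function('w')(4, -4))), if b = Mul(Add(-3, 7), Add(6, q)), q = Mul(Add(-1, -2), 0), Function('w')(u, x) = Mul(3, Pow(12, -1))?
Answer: 79167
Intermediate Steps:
Function('w')(u, x) = Rational(1, 4) (Function('w')(u, x) = Mul(3, Rational(1, 12)) = Rational(1, 4))
q = 0 (q = Mul(-3, 0) = 0)
b = 24 (b = Mul(Add(-3, 7), Add(6, 0)) = Mul(4, 6) = 24)
Function('l')(z, D) = Mul(-25, D)
Mul(-132, Add(Function('l')(12, b), Function('w')(4, -4))) = Mul(-132, Add(Mul(-25, 24), Rational(1, 4))) = Mul(-132, Add(-600, Rational(1, 4))) = Mul(-132, Rational(-2399, 4)) = 79167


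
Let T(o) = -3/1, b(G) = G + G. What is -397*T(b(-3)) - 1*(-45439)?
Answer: 46630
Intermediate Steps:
b(G) = 2*G
T(o) = -3 (T(o) = -3*1 = -3)
-397*T(b(-3)) - 1*(-45439) = -397*(-3) - 1*(-45439) = 1191 + 45439 = 46630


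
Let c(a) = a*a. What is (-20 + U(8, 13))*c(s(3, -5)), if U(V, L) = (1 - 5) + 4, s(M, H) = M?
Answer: -180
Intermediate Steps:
c(a) = a**2
U(V, L) = 0 (U(V, L) = -4 + 4 = 0)
(-20 + U(8, 13))*c(s(3, -5)) = (-20 + 0)*3**2 = -20*9 = -180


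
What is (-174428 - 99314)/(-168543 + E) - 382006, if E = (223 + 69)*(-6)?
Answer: -65053438028/170295 ≈ -3.8200e+5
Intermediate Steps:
E = -1752 (E = 292*(-6) = -1752)
(-174428 - 99314)/(-168543 + E) - 382006 = (-174428 - 99314)/(-168543 - 1752) - 382006 = -273742/(-170295) - 382006 = -273742*(-1/170295) - 382006 = 273742/170295 - 382006 = -65053438028/170295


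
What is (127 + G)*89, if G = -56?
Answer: 6319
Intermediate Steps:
(127 + G)*89 = (127 - 56)*89 = 71*89 = 6319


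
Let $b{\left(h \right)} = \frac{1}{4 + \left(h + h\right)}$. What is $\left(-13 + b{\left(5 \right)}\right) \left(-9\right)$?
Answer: $\frac{1629}{14} \approx 116.36$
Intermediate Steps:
$b{\left(h \right)} = \frac{1}{4 + 2 h}$
$\left(-13 + b{\left(5 \right)}\right) \left(-9\right) = \left(-13 + \frac{1}{2 \left(2 + 5\right)}\right) \left(-9\right) = \left(-13 + \frac{1}{2 \cdot 7}\right) \left(-9\right) = \left(-13 + \frac{1}{2} \cdot \frac{1}{7}\right) \left(-9\right) = \left(-13 + \frac{1}{14}\right) \left(-9\right) = \left(- \frac{181}{14}\right) \left(-9\right) = \frac{1629}{14}$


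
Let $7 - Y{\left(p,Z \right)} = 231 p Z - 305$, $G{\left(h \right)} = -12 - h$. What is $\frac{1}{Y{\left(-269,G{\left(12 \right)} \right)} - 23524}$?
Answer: $- \frac{1}{1514548} \approx -6.6026 \cdot 10^{-7}$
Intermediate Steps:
$Y{\left(p,Z \right)} = 312 - 231 Z p$ ($Y{\left(p,Z \right)} = 7 - \left(231 p Z - 305\right) = 7 - \left(231 Z p - 305\right) = 7 - \left(-305 + 231 Z p\right) = 312 - 231 Z p$)
$\frac{1}{Y{\left(-269,G{\left(12 \right)} \right)} - 23524} = \frac{1}{\left(312 - 231 \left(-12 - 12\right) \left(-269\right)\right) - 23524} = \frac{1}{\left(312 - \left(-5544\right) \left(-269\right)\right) - 23524} = \frac{1}{\left(312 - 1491336\right) - 23524} = \frac{1}{-1491024 - 23524} = \frac{1}{-1514548} = - \frac{1}{1514548}$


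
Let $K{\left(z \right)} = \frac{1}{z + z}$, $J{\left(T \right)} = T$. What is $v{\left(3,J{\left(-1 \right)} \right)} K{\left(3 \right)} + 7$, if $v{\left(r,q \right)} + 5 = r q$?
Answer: $\frac{17}{3} \approx 5.6667$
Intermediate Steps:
$v{\left(r,q \right)} = -5 + q r$ ($v{\left(r,q \right)} = -5 + r q = -5 + q r$)
$K{\left(z \right)} = \frac{1}{2 z}$
$v{\left(3,J{\left(-1 \right)} \right)} K{\left(3 \right)} + 7 = \left(-5 - 3\right) \frac{1}{2 \cdot 3} + 7 = \left(-5 - 3\right) \frac{1}{2} \cdot \frac{1}{3} + 7 = \left(-8\right) \frac{1}{6} + 7 = - \frac{4}{3} + 7 = \frac{17}{3}$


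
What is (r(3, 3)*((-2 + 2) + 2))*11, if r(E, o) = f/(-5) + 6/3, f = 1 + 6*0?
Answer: 198/5 ≈ 39.600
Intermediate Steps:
f = 1 (f = 1 + 0 = 1)
r(E, o) = 9/5 (r(E, o) = 1/(-5) + 6/3 = 1*(-⅕) + 6*(⅓) = -⅕ + 2 = 9/5)
(r(3, 3)*((-2 + 2) + 2))*11 = (9*((-2 + 2) + 2)/5)*11 = (9*(0 + 2)/5)*11 = ((9/5)*2)*11 = (18/5)*11 = 198/5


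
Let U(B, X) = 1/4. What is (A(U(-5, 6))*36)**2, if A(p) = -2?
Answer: 5184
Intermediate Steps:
U(B, X) = 1/4
(A(U(-5, 6))*36)**2 = (-2*36)**2 = (-72)**2 = 5184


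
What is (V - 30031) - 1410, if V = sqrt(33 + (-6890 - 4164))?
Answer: -31441 + I*sqrt(11021) ≈ -31441.0 + 104.98*I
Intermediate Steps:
V = I*sqrt(11021) (V = sqrt(33 - 11054) = sqrt(-11021) = I*sqrt(11021) ≈ 104.98*I)
(V - 30031) - 1410 = (I*sqrt(11021) - 30031) - 1410 = (-30031 + I*sqrt(11021)) - 1410 = -31441 + I*sqrt(11021)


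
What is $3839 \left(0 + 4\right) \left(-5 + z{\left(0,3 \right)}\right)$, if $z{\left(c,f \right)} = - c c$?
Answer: $-76780$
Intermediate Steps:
$z{\left(c,f \right)} = - c^{2}$
$3839 \left(0 + 4\right) \left(-5 + z{\left(0,3 \right)}\right) = 3839 \left(0 + 4\right) \left(-5 - 0^{2}\right) = 3839 \cdot 4 \left(-5 - 0\right) = 3839 \cdot 4 \left(-5 + 0\right) = 3839 \cdot 4 \left(-5\right) = 3839 \left(-20\right) = -76780$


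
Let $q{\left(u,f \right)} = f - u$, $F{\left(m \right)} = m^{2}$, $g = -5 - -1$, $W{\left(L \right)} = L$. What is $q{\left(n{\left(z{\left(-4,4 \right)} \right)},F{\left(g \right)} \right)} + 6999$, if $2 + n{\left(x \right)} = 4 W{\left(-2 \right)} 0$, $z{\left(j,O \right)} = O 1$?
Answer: $7017$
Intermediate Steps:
$z{\left(j,O \right)} = O$
$n{\left(x \right)} = -2$ ($n{\left(x \right)} = -2 + 4 \left(-2\right) 0 = -2 - 0 = -2 + 0 = -2$)
$g = -4$ ($g = -5 + 1 = -4$)
$q{\left(n{\left(z{\left(-4,4 \right)} \right)},F{\left(g \right)} \right)} + 6999 = \left(\left(-4\right)^{2} - -2\right) + 6999 = \left(16 + 2\right) + 6999 = 18 + 6999 = 7017$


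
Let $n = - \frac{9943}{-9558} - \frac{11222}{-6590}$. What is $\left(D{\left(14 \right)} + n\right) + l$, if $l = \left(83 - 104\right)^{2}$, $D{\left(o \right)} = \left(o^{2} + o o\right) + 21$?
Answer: $\frac{26981935063}{31493610} \approx 856.74$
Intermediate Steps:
$D{\left(o \right)} = 21 + 2 o^{2}$ ($D{\left(o \right)} = \left(o^{2} + o^{2}\right) + 21 = 2 o^{2} + 21 = 21 + 2 o^{2}$)
$n = \frac{86392123}{31493610}$ ($n = \left(-9943\right) \left(- \frac{1}{9558}\right) - - \frac{5611}{3295} = \frac{9943}{9558} + \frac{5611}{3295} = \frac{86392123}{31493610} \approx 2.7432$)
$l = 441$ ($l = \left(-21\right)^{2} = 441$)
$\left(D{\left(14 \right)} + n\right) + l = \left(\left(21 + 2 \cdot 14^{2}\right) + \frac{86392123}{31493610}\right) + 441 = \left(\left(21 + 2 \cdot 196\right) + \frac{86392123}{31493610}\right) + 441 = \left(\left(21 + 392\right) + \frac{86392123}{31493610}\right) + 441 = \left(413 + \frac{86392123}{31493610}\right) + 441 = \frac{13093253053}{31493610} + 441 = \frac{26981935063}{31493610}$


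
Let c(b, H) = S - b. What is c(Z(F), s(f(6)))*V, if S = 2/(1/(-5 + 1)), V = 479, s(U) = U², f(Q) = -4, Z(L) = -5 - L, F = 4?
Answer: 479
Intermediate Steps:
S = -8 (S = 2/(1/(-4)) = 2/(-¼) = 2*(-4) = -8)
c(b, H) = -8 - b
c(Z(F), s(f(6)))*V = (-8 - (-5 - 1*4))*479 = (-8 - (-5 - 4))*479 = (-8 - 1*(-9))*479 = (-8 + 9)*479 = 1*479 = 479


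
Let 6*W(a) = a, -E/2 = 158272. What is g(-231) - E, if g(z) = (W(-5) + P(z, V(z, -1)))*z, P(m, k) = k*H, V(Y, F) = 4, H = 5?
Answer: 624233/2 ≈ 3.1212e+5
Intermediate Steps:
E = -316544 (E = -2*158272 = -316544)
W(a) = a/6
P(m, k) = 5*k (P(m, k) = k*5 = 5*k)
g(z) = 115*z/6 (g(z) = ((⅙)*(-5) + 5*4)*z = (-⅚ + 20)*z = 115*z/6)
g(-231) - E = (115/6)*(-231) - 1*(-316544) = -8855/2 + 316544 = 624233/2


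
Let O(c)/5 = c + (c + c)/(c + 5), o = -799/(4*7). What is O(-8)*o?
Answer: 7990/21 ≈ 380.48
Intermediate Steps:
o = -799/28 ≈ -28.536
O(c) = 5*c + 10*c/(5 + c) (O(c) = 5*(c + (c + c)/(c + 5)) = 5*(c + (2*c)/(5 + c)) = 5*(c + 2*c/(5 + c)) = 5*c + 10*c/(5 + c))
O(-8)*o = (5*(-8)*(7 - 8)/(5 - 8))*(-799/28) = (5*(-8)*(-1)/(-3))*(-799/28) = (5*(-8)*(-1/3)*(-1))*(-799/28) = -40/3*(-799/28) = 7990/21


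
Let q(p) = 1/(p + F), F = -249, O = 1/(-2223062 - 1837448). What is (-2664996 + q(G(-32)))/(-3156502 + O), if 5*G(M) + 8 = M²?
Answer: 2478064646225390/2935094817348809 ≈ 0.84429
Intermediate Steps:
O = -1/4060510 (O = 1/(-4060510) = -1/4060510 ≈ -2.4627e-7)
G(M) = -8/5 + M²/5
q(p) = 1/(-249 + p) (q(p) = 1/(p - 249) = 1/(-249 + p))
(-2664996 + q(G(-32)))/(-3156502 + O) = (-2664996 + 1/(-249 + (-8/5 + (⅕)*(-32)²)))/(-3156502 - 1/4060510) = (-2664996 + 1/(-249 + (-8/5 + (⅕)*1024)))/(-12817007936021/4060510) = (-2664996 + 1/(-249 + (-8/5 + 1024/5)))*(-4060510/12817007936021) = (-2664996 + 1/(-249 + 1016/5))*(-4060510/12817007936021) = (-2664996 + 1/(-229/5))*(-4060510/12817007936021) = (-2664996 - 5/229)*(-4060510/12817007936021) = -610284089/229*(-4060510/12817007936021) = 2478064646225390/2935094817348809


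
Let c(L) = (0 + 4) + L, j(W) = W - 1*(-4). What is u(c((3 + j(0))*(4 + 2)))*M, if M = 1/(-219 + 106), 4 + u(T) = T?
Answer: -42/113 ≈ -0.37168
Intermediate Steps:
j(W) = 4 + W (j(W) = W + 4 = 4 + W)
c(L) = 4 + L
u(T) = -4 + T
M = -1/113 (M = 1/(-113) = -1/113 ≈ -0.0088496)
u(c((3 + j(0))*(4 + 2)))*M = (-4 + (4 + (3 + (4 + 0))*(4 + 2)))*(-1/113) = (-4 + (4 + (3 + 4)*6))*(-1/113) = (-4 + (4 + 7*6))*(-1/113) = (-4 + (4 + 42))*(-1/113) = (-4 + 46)*(-1/113) = 42*(-1/113) = -42/113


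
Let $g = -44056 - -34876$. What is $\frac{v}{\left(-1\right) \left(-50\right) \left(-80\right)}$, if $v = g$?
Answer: $\frac{459}{200} \approx 2.295$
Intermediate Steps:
$g = -9180$ ($g = -44056 + 34876 = -9180$)
$v = -9180$
$\frac{v}{\left(-1\right) \left(-50\right) \left(-80\right)} = - \frac{9180}{\left(-1\right) \left(-50\right) \left(-80\right)} = - \frac{9180}{50 \left(-80\right)} = - \frac{9180}{-4000} = \left(-9180\right) \left(- \frac{1}{4000}\right) = \frac{459}{200}$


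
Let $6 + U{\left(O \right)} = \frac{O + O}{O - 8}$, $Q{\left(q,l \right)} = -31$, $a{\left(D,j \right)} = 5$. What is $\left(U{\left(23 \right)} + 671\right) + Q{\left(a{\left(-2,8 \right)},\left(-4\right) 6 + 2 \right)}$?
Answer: $\frac{9556}{15} \approx 637.07$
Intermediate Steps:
$U{\left(O \right)} = -6 + \frac{2 O}{-8 + O}$ ($U{\left(O \right)} = -6 + \frac{O + O}{O - 8} = -6 + \frac{2 O}{-8 + O}$)
$\left(U{\left(23 \right)} + 671\right) + Q{\left(a{\left(-2,8 \right)},\left(-4\right) 6 + 2 \right)} = \left(\frac{4 \left(12 - 23\right)}{-8 + 23} + 671\right) - 31 = \left(\frac{4 \left(12 - 23\right)}{15} + 671\right) - 31 = \left(4 \cdot \frac{1}{15} \left(-11\right) + 671\right) - 31 = \left(- \frac{44}{15} + 671\right) - 31 = \frac{10021}{15} - 31 = \frac{9556}{15}$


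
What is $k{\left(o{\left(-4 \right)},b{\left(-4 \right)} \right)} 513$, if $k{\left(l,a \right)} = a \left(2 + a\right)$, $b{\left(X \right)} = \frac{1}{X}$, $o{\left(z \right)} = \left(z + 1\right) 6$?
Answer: $- \frac{3591}{16} \approx -224.44$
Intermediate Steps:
$o{\left(z \right)} = 6 + 6 z$ ($o{\left(z \right)} = \left(1 + z\right) 6 = 6 + 6 z$)
$k{\left(o{\left(-4 \right)},b{\left(-4 \right)} \right)} 513 = \frac{2 + \frac{1}{-4}}{-4} \cdot 513 = - \frac{2 - \frac{1}{4}}{4} \cdot 513 = \left(- \frac{1}{4}\right) \frac{7}{4} \cdot 513 = \left(- \frac{7}{16}\right) 513 = - \frac{3591}{16}$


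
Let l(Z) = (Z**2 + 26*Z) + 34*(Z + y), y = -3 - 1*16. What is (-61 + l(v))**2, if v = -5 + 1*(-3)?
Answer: 1261129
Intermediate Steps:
y = -19 (y = -3 - 16 = -19)
v = -8 (v = -5 - 3 = -8)
l(Z) = -646 + Z**2 + 60*Z (l(Z) = (Z**2 + 26*Z) + 34*(Z - 19) = (Z**2 + 26*Z) + 34*(-19 + Z) = (Z**2 + 26*Z) + (-646 + 34*Z) = -646 + Z**2 + 60*Z)
(-61 + l(v))**2 = (-61 + (-646 + (-8)**2 + 60*(-8)))**2 = (-61 + (-646 + 64 - 480))**2 = (-61 - 1062)**2 = (-1123)**2 = 1261129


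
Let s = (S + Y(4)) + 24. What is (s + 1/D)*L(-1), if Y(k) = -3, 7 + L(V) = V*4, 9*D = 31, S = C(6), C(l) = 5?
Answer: -8965/31 ≈ -289.19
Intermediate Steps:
S = 5
D = 31/9 (D = (1/9)*31 = 31/9 ≈ 3.4444)
L(V) = -7 + 4*V (L(V) = -7 + V*4 = -7 + 4*V)
s = 26 (s = (5 - 3) + 24 = 2 + 24 = 26)
(s + 1/D)*L(-1) = (26 + 1/(31/9))*(-7 + 4*(-1)) = (26 + 9/31)*(-7 - 4) = (815/31)*(-11) = -8965/31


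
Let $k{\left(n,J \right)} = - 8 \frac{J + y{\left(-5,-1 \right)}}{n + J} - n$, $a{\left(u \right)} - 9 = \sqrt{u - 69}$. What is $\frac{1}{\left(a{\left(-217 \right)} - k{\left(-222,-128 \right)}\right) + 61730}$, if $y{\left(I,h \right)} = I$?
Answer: $\frac{38450025}{2365447254751} - \frac{625 i \sqrt{286}}{2365447254751} \approx 1.6255 \cdot 10^{-5} - 4.4684 \cdot 10^{-9} i$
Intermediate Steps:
$a{\left(u \right)} = 9 + \sqrt{-69 + u}$ ($a{\left(u \right)} = 9 + \sqrt{u - 69} = 9 + \sqrt{-69 + u}$)
$k{\left(n,J \right)} = - n - \frac{8 \left(-5 + J\right)}{J + n}$ ($k{\left(n,J \right)} = - 8 \frac{J - 5}{n + J} - n = - 8 \frac{-5 + J}{J + n} - n = - \frac{8 \left(-5 + J\right)}{J + n} - n = - n - \frac{8 \left(-5 + J\right)}{J + n}$)
$\frac{1}{\left(a{\left(-217 \right)} - k{\left(-222,-128 \right)}\right) + 61730} = \frac{1}{\left(\left(9 + \sqrt{-69 - 217}\right) - \frac{40 - \left(-222\right)^{2} - -1024 - \left(-128\right) \left(-222\right)}{-128 - 222}\right) + 61730} = \frac{1}{\left(\left(9 + \sqrt{-286}\right) - \frac{40 - 49284 + 1024 - 28416}{-350}\right) + 61730} = \frac{1}{\left(\left(9 + i \sqrt{286}\right) - - \frac{40 - 49284 + 1024 - 28416}{350}\right) + 61730} = \frac{1}{\left(\left(9 + i \sqrt{286}\right) - \left(- \frac{1}{350}\right) \left(-76636\right)\right) + 61730} = \frac{1}{\left(\left(9 + i \sqrt{286}\right) - \frac{5474}{25}\right) + 61730} = \frac{1}{\left(- \frac{5249}{25} + i \sqrt{286}\right) + 61730} = \frac{1}{\frac{1538001}{25} + i \sqrt{286}}$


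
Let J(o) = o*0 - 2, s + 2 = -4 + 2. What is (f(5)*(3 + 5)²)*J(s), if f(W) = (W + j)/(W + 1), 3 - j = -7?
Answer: -320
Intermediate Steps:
j = 10 (j = 3 - 1*(-7) = 3 + 7 = 10)
s = -4 (s = -2 + (-4 + 2) = -2 - 2 = -4)
J(o) = -2 (J(o) = 0 - 2 = -2)
f(W) = (10 + W)/(1 + W) (f(W) = (W + 10)/(W + 1) = (10 + W)/(1 + W))
(f(5)*(3 + 5)²)*J(s) = (((10 + 5)/(1 + 5))*(3 + 5)²)*(-2) = ((15/6)*8²)*(-2) = (((⅙)*15)*64)*(-2) = ((5/2)*64)*(-2) = 160*(-2) = -320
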